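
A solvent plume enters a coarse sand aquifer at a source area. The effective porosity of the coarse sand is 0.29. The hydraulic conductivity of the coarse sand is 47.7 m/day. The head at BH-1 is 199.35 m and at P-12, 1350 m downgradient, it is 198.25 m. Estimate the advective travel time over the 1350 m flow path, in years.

27.6

Hydraulic gradient i = (199.35 − 198.25) / 1350 = 1.1 / 1350 = 0.0008148.
Darcy flux q = K · i = 47.70 × 0.0008148 = 0.03887 m/day.
Seepage velocity v = q / n_e = 0.03887 / 0.29 = 0.1340 m/day.
Travel time t = L / v = 1350 / 0.1340 = 10073 days = 27.58 years.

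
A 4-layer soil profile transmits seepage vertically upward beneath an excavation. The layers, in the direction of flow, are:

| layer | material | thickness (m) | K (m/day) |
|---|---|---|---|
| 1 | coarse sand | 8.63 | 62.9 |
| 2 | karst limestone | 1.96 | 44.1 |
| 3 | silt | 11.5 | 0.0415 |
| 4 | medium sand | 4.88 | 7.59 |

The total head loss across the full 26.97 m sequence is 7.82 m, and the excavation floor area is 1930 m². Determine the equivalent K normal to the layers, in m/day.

0.0970

Flow is perpendicular to layering, so the layers act in series and the equivalent K is the thickness-weighted harmonic mean.
Total thickness L = 8.63 + 1.96 + 11.5 + 4.88 = 26.97 m.
Σ(b_i/K_i) = 8.63/62.9 + 1.96/44.1 + 11.5/0.0415 + 4.88/7.59 = 277.9 d.
K_eq = L / Σ(b_i/K_i) = 26.97 / 277.9 = 0.09704 m/day.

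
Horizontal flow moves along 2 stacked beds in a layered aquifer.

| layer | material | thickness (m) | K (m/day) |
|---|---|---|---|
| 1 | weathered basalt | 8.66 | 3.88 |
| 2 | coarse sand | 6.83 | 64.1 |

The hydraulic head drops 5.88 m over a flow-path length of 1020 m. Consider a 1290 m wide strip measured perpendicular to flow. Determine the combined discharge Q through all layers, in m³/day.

Flow is parallel to layering, so each bed carries its own Darcy discharge and the transmissivities add.
Σ(K_i·b_i) = 3.88×8.66 + 64.1×6.83 = 471.4 m²/day.
Hydraulic gradient i = Δh / L = 5.88 / 1020 = 0.005765.
Q = Σ(K_i·b_i) · W · i = 471.4 × 1290 × 0.005765 = 3506 m³/day.

3510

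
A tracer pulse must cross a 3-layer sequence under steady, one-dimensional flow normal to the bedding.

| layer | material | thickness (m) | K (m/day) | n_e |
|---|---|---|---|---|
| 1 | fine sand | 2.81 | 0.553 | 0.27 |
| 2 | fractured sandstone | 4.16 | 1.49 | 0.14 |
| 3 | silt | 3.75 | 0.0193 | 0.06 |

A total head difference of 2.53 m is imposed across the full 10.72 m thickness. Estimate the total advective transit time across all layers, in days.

125

With flow normal to the layers, continuity requires the same specific discharge q through every layer.
Σ(b_i/K_i) = 2.81/0.553 + 4.16/1.49 + 3.75/0.0193 = 202.2 d.
q = Δh / Σ(b_i/K_i) = 2.53 / 202.2 = 0.01251 m/day.
In each layer the seepage velocity is v_i = q/n_i, so the layer transit time is t_i = b_i·n_i / q:
  layer 1 (fine sand): t_1 = 2.81 × 0.27 / 0.01251 = 60.63 d
  layer 2 (fractured sandstone): t_2 = 4.16 × 0.14 / 0.01251 = 46.54 d
  layer 3 (silt): t_3 = 3.75 × 0.06 / 0.01251 = 17.98 d
Total t = Σ t_i = 125.1 days.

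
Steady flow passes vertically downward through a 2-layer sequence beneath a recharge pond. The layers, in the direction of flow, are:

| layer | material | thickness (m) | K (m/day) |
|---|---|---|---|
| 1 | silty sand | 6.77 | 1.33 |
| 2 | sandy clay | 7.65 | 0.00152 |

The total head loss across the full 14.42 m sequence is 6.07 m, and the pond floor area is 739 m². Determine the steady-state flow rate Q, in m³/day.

0.890

Flow is perpendicular to layering, so the layers act in series and the equivalent K is the thickness-weighted harmonic mean.
Total thickness L = 6.77 + 7.65 = 14.42 m.
Σ(b_i/K_i) = 6.77/1.33 + 7.65/0.00152 = 5038 d.
K_eq = L / Σ(b_i/K_i) = 14.42 / 5038 = 0.002862 m/day.
Q = K_eq · A · (Δh/L) = 0.002862 × 739 × (6.07/14.42) = 0.8904 m³/day.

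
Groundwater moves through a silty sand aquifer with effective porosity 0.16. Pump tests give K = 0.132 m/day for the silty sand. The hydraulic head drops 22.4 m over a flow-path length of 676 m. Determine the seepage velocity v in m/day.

0.0273

Hydraulic gradient i = Δh / L = 22.4 / 676 = 0.03314.
Darcy flux q = K · i = 0.1320 × 0.03314 = 0.004374 m/day.
Seepage velocity v = q / n_e = 0.004374 / 0.16 = 0.02734 m/day.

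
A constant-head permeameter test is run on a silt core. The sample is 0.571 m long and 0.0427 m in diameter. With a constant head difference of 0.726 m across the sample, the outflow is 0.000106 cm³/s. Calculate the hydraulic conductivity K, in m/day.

0.00503

Cross-sectional area A = π·(d/2)² = π × (0.0427/2)² = 0.001432 m².
Convert discharge: 0.000106 cm³/s = 1.060e-10 m³/s.
Darcy's law rearranged: K = Q·L / (A·Δh) = 1.060e-10 × 0.571 / (0.001432 × 0.726) = 5.822e-08 m/s = 0.005030 m/day.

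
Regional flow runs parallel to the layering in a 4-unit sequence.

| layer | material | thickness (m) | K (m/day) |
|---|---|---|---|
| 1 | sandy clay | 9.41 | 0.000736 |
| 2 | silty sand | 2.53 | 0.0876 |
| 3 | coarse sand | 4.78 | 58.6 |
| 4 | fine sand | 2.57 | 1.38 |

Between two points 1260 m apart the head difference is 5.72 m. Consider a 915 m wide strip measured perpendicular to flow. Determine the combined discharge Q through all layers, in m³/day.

1180

Flow is parallel to layering, so each bed carries its own Darcy discharge and the transmissivities add.
Σ(K_i·b_i) = 0.000736×9.41 + 0.0876×2.53 + 58.6×4.78 + 1.38×2.57 = 283.9 m²/day.
Hydraulic gradient i = Δh / L = 5.72 / 1260 = 0.004540.
Q = Σ(K_i·b_i) · W · i = 283.9 × 915 × 0.004540 = 1179 m³/day.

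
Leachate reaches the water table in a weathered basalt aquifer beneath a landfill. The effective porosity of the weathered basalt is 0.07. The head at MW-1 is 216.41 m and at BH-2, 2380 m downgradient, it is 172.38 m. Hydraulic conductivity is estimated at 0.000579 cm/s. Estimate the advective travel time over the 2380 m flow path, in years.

49.3

Convert K: 0.000579 cm/s × 864 = 0.5003 m/day.
Hydraulic gradient i = (216.41 − 172.38) / 2380 = 44.03 / 2380 = 0.01850.
Darcy flux q = K · i = 0.5003 × 0.01850 = 0.009255 m/day.
Seepage velocity v = q / n_e = 0.009255 / 0.07 = 0.1322 m/day.
Travel time t = L / v = 2380 / 0.1322 = 18002 days = 49.29 years.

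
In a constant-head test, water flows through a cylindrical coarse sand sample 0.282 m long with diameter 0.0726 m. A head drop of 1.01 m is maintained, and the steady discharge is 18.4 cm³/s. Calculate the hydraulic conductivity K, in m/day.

107

Cross-sectional area A = π·(d/2)² = π × (0.0726/2)² = 0.004140 m².
Convert discharge: 18.4 cm³/s = 1.840e-05 m³/s.
Darcy's law rearranged: K = Q·L / (A·Δh) = 1.840e-05 × 0.282 / (0.004140 × 1.01) = 0.001241 m/s = 107.2 m/day.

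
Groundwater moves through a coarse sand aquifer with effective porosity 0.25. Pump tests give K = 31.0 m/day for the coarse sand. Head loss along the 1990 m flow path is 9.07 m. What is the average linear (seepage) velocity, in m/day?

Hydraulic gradient i = Δh / L = 9.07 / 1990 = 0.004558.
Darcy flux q = K · i = 31.00 × 0.004558 = 0.1413 m/day.
Seepage velocity v = q / n_e = 0.1413 / 0.25 = 0.5652 m/day.

0.565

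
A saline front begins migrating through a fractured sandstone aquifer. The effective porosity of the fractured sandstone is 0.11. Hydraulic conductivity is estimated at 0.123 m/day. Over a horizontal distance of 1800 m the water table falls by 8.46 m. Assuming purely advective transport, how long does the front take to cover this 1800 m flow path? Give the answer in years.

Hydraulic gradient i = Δh / L = 8.46 / 1800 = 0.004700.
Darcy flux q = K · i = 0.1230 × 0.004700 = 0.0005781 m/day.
Seepage velocity v = q / n_e = 0.0005781 / 0.11 = 0.005255 m/day.
Travel time t = L / v = 1800 / 0.005255 = 3.425e+05 days = 937.7 years.

938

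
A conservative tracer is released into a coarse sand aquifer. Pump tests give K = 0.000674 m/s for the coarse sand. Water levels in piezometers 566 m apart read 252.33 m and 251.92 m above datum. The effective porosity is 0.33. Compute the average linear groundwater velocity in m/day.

0.128

Convert K: 0.000674 m/s × 86400 = 58.23 m/day.
Hydraulic gradient i = (252.33 − 251.92) / 566 = 0.41 / 566 = 0.0007244.
Darcy flux q = K · i = 58.23 × 0.0007244 = 0.04218 m/day.
Seepage velocity v = q / n_e = 0.04218 / 0.33 = 0.1278 m/day.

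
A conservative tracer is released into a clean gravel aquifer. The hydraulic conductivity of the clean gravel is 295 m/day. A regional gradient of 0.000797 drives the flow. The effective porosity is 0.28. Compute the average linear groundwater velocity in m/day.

Hydraulic gradient i = 0.000797.
Darcy flux q = K · i = 295.0 × 0.0007970 = 0.2351 m/day.
Seepage velocity v = q / n_e = 0.2351 / 0.28 = 0.8397 m/day.

0.840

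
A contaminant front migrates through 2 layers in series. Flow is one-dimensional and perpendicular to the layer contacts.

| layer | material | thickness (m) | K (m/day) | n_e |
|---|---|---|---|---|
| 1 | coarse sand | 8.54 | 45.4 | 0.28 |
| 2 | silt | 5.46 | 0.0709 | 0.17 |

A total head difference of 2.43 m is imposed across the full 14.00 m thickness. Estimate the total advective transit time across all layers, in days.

With flow normal to the layers, continuity requires the same specific discharge q through every layer.
Σ(b_i/K_i) = 8.54/45.4 + 5.46/0.0709 = 77.20 d.
q = Δh / Σ(b_i/K_i) = 2.43 / 77.20 = 0.03148 m/day.
In each layer the seepage velocity is v_i = q/n_i, so the layer transit time is t_i = b_i·n_i / q:
  layer 1 (coarse sand): t_1 = 8.54 × 0.28 / 0.03148 = 75.97 d
  layer 2 (silt): t_2 = 5.46 × 0.17 / 0.03148 = 29.49 d
Total t = Σ t_i = 105.5 days.

105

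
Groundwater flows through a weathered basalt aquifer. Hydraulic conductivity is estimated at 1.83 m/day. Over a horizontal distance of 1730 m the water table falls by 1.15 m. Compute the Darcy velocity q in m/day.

Hydraulic gradient i = Δh / L = 1.15 / 1730 = 0.0006647.
Specific discharge q = K · i = 1.830 × 0.0006647 = 0.001216 m/day.

0.00122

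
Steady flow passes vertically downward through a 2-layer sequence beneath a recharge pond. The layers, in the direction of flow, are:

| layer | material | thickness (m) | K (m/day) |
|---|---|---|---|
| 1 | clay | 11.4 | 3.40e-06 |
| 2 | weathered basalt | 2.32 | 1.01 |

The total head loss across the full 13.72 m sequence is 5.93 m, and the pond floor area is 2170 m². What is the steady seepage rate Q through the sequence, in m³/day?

Flow is perpendicular to layering, so the layers act in series and the equivalent K is the thickness-weighted harmonic mean.
Total thickness L = 11.4 + 2.32 = 13.72 m.
Σ(b_i/K_i) = 11.4/3.40e-06 + 2.32/1.01 = 3.353e+06 d.
K_eq = L / Σ(b_i/K_i) = 13.72 / 3.353e+06 = 4.092e-06 m/day.
Q = K_eq · A · (Δh/L) = 4.092e-06 × 2170 × (5.93/13.72) = 0.003838 m³/day.

0.00384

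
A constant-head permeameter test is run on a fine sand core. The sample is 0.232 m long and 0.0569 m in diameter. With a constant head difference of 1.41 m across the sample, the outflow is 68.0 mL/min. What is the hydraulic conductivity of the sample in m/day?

Cross-sectional area A = π·(d/2)² = π × (0.0569/2)² = 0.002543 m².
Convert discharge: 68.0 mL/min = 1.133e-06 m³/s.
Darcy's law rearranged: K = Q·L / (A·Δh) = 1.133e-06 × 0.232 / (0.002543 × 1.41) = 7.334e-05 m/s = 6.336 m/day.

6.34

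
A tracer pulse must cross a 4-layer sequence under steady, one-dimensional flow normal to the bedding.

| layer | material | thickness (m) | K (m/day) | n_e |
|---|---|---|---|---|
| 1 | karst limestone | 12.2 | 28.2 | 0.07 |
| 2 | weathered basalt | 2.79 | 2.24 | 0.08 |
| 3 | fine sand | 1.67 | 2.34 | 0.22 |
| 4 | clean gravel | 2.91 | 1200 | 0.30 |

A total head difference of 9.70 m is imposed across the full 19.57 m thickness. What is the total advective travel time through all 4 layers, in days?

With flow normal to the layers, continuity requires the same specific discharge q through every layer.
Σ(b_i/K_i) = 12.2/28.2 + 2.79/2.24 + 1.67/2.34 + 2.91/1200 = 2.394 d.
q = Δh / Σ(b_i/K_i) = 9.70 / 2.394 = 4.051 m/day.
In each layer the seepage velocity is v_i = q/n_i, so the layer transit time is t_i = b_i·n_i / q:
  layer 1 (karst limestone): t_1 = 12.2 × 0.07 / 4.051 = 0.2108 d
  layer 2 (weathered basalt): t_2 = 2.79 × 0.08 / 4.051 = 0.05509 d
  layer 3 (fine sand): t_3 = 1.67 × 0.22 / 4.051 = 0.09069 d
  layer 4 (clean gravel): t_4 = 2.91 × 0.30 / 4.051 = 0.2155 d
Total t = Σ t_i = 0.5721 days.

0.572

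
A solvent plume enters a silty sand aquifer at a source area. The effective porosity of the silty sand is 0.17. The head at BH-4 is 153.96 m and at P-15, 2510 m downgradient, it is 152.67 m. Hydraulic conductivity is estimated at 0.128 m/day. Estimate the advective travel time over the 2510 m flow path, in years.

17800

Hydraulic gradient i = (153.96 − 152.67) / 2510 = 1.29 / 2510 = 0.0005139.
Darcy flux q = K · i = 0.1280 × 0.0005139 = 6.578e-05 m/day.
Seepage velocity v = q / n_e = 6.578e-05 / 0.17 = 0.0003870 m/day.
Travel time t = L / v = 2510 / 0.0003870 = 6.486e+06 days = 17759 years.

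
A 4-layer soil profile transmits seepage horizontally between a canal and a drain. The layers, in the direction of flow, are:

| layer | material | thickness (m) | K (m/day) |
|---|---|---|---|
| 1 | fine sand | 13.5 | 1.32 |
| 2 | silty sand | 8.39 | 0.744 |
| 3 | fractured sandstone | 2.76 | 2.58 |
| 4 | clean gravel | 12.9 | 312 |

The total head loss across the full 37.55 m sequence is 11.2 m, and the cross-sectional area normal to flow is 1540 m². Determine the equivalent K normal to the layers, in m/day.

1.66

Flow is perpendicular to layering, so the layers act in series and the equivalent K is the thickness-weighted harmonic mean.
Total thickness L = 13.5 + 8.39 + 2.76 + 12.9 = 37.55 m.
Σ(b_i/K_i) = 13.5/1.32 + 8.39/0.744 + 2.76/2.58 + 12.9/312 = 22.62 d.
K_eq = L / Σ(b_i/K_i) = 37.55 / 22.62 = 1.660 m/day.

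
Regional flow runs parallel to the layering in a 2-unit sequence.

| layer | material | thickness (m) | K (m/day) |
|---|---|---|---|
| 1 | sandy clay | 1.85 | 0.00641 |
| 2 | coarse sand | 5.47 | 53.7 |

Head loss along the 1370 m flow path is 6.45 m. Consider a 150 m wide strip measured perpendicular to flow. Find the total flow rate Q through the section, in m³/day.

207

Flow is parallel to layering, so each bed carries its own Darcy discharge and the transmissivities add.
Σ(K_i·b_i) = 0.00641×1.85 + 53.7×5.47 = 293.8 m²/day.
Hydraulic gradient i = Δh / L = 6.45 / 1370 = 0.004708.
Q = Σ(K_i·b_i) · W · i = 293.8 × 150 × 0.004708 = 207.4 m³/day.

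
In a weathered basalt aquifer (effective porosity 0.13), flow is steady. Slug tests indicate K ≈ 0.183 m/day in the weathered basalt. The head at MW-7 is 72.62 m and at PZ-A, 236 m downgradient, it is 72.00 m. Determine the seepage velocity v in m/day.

Hydraulic gradient i = (72.62 − 72.00) / 236 = 0.62 / 236 = 0.002627.
Darcy flux q = K · i = 0.1830 × 0.002627 = 0.0004808 m/day.
Seepage velocity v = q / n_e = 0.0004808 / 0.13 = 0.003698 m/day.

0.00370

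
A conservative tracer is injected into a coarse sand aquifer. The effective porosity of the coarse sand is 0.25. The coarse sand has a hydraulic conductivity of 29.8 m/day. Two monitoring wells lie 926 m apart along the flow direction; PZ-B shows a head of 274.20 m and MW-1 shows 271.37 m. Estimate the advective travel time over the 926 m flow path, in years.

Hydraulic gradient i = (274.20 − 271.37) / 926 = 2.83 / 926 = 0.003056.
Darcy flux q = K · i = 29.80 × 0.003056 = 0.09107 m/day.
Seepage velocity v = q / n_e = 0.09107 / 0.25 = 0.3643 m/day.
Travel time t = L / v = 926 / 0.3643 = 2542 days = 6.959 years.

6.96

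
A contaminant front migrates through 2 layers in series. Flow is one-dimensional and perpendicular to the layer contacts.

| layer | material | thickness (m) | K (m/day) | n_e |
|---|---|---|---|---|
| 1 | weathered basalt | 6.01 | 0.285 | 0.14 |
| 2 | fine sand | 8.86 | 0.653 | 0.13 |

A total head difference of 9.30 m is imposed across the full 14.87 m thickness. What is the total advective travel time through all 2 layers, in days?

With flow normal to the layers, continuity requires the same specific discharge q through every layer.
Σ(b_i/K_i) = 6.01/0.285 + 8.86/0.653 = 34.66 d.
q = Δh / Σ(b_i/K_i) = 9.30 / 34.66 = 0.2684 m/day.
In each layer the seepage velocity is v_i = q/n_i, so the layer transit time is t_i = b_i·n_i / q:
  layer 1 (weathered basalt): t_1 = 6.01 × 0.14 / 0.2684 = 3.135 d
  layer 2 (fine sand): t_2 = 8.86 × 0.13 / 0.2684 = 4.292 d
Total t = Σ t_i = 7.428 days.

7.43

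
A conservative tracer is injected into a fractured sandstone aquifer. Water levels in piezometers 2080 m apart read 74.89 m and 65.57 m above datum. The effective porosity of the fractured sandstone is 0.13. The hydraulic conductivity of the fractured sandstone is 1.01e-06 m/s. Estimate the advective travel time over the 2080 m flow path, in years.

1890

Convert K: 1.01e-06 m/s × 86400 = 0.08726 m/day.
Hydraulic gradient i = (74.89 − 65.57) / 2080 = 9.32 / 2080 = 0.004481.
Darcy flux q = K · i = 0.08726 × 0.004481 = 0.0003910 m/day.
Seepage velocity v = q / n_e = 0.0003910 / 0.13 = 0.003008 m/day.
Travel time t = L / v = 2080 / 0.003008 = 6.915e+05 days = 1893 years.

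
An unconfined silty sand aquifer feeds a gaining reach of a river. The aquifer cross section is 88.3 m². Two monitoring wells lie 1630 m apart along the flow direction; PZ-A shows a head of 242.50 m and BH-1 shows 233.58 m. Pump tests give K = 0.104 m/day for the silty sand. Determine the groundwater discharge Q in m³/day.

0.0503

Hydraulic gradient i = (242.50 − 233.58) / 1630 = 8.92 / 1630 = 0.005472.
Darcy's law: Q = K · A · i = 0.1040 × 88.30 × 0.005472 = 0.05025 m³/day.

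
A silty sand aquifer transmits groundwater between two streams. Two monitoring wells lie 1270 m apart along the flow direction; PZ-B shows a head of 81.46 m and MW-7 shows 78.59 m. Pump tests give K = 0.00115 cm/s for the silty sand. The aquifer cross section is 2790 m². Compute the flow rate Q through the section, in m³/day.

6.26

Convert K: 0.00115 cm/s × 864 = 0.9936 m/day.
Hydraulic gradient i = (81.46 − 78.59) / 1270 = 2.87 / 1270 = 0.002260.
Darcy's law: Q = K · A · i = 0.9936 × 2790 × 0.002260 = 6.265 m³/day.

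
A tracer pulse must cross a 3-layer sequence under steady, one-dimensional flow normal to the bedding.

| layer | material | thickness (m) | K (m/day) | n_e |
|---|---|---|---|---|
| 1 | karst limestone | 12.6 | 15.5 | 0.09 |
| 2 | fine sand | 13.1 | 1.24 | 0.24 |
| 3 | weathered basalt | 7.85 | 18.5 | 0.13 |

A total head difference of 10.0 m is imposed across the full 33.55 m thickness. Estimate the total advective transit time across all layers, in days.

6.25

With flow normal to the layers, continuity requires the same specific discharge q through every layer.
Σ(b_i/K_i) = 12.6/15.5 + 13.1/1.24 + 7.85/18.5 = 11.80 d.
q = Δh / Σ(b_i/K_i) = 10.0 / 11.80 = 0.8473 m/day.
In each layer the seepage velocity is v_i = q/n_i, so the layer transit time is t_i = b_i·n_i / q:
  layer 1 (karst limestone): t_1 = 12.6 × 0.09 / 0.8473 = 1.338 d
  layer 2 (fine sand): t_2 = 13.1 × 0.24 / 0.8473 = 3.710 d
  layer 3 (weathered basalt): t_3 = 7.85 × 0.13 / 0.8473 = 1.204 d
Total t = Σ t_i = 6.253 days.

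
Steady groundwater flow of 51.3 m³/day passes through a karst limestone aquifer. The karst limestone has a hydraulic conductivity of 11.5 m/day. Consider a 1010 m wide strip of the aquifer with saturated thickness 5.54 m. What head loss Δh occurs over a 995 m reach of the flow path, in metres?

Cross-sectional area A = 1010 × 5.54 = 5595 m².
From Q = K·A·i, i = Q / (K·A) = 51.3 / (11.50 × 5595) = 0.0007972.
Head loss Δh = i · L = 0.0007972 × 995 = 0.7933 m.

0.793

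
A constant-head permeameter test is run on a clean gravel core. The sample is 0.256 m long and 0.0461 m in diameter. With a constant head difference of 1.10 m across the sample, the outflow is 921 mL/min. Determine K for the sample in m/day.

Cross-sectional area A = π·(d/2)² = π × (0.0461/2)² = 0.001669 m².
Convert discharge: 921 mL/min = 1.535e-05 m³/s.
Darcy's law rearranged: K = Q·L / (A·Δh) = 1.535e-05 × 0.256 / (0.001669 × 1.10) = 0.002140 m/s = 184.9 m/day.

185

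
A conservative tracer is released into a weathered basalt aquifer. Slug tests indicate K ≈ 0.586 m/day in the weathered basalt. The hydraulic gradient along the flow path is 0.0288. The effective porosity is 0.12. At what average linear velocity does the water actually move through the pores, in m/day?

0.141

Hydraulic gradient i = 0.0288.
Darcy flux q = K · i = 0.5860 × 0.02880 = 0.01688 m/day.
Seepage velocity v = q / n_e = 0.01688 / 0.12 = 0.1406 m/day.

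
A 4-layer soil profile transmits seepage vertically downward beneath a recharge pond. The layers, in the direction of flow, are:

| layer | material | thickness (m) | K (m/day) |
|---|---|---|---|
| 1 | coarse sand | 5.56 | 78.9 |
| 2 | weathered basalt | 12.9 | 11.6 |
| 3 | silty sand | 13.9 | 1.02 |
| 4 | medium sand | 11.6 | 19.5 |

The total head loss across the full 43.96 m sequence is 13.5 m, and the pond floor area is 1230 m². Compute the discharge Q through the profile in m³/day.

1080

Flow is perpendicular to layering, so the layers act in series and the equivalent K is the thickness-weighted harmonic mean.
Total thickness L = 5.56 + 12.9 + 13.9 + 11.6 = 43.96 m.
Σ(b_i/K_i) = 5.56/78.9 + 12.9/11.6 + 13.9/1.02 + 11.6/19.5 = 15.40 d.
K_eq = L / Σ(b_i/K_i) = 43.96 / 15.40 = 2.854 m/day.
Q = K_eq · A · (Δh/L) = 2.854 × 1230 × (13.5/43.96) = 1078 m³/day.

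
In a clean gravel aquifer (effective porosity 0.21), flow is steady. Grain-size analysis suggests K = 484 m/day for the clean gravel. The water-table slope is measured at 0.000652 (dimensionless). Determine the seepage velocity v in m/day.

Hydraulic gradient i = 0.000652.
Darcy flux q = K · i = 484.0 × 0.0006520 = 0.3156 m/day.
Seepage velocity v = q / n_e = 0.3156 / 0.21 = 1.503 m/day.

1.50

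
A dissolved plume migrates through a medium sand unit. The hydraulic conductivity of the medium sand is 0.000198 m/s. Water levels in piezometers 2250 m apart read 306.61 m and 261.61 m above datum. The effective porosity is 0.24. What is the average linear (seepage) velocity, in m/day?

1.43

Convert K: 0.000198 m/s × 86400 = 17.11 m/day.
Hydraulic gradient i = (306.61 − 261.61) / 2250 = 45 / 2250 = 0.02000.
Darcy flux q = K · i = 17.11 × 0.02000 = 0.3421 m/day.
Seepage velocity v = q / n_e = 0.3421 / 0.24 = 1.426 m/day.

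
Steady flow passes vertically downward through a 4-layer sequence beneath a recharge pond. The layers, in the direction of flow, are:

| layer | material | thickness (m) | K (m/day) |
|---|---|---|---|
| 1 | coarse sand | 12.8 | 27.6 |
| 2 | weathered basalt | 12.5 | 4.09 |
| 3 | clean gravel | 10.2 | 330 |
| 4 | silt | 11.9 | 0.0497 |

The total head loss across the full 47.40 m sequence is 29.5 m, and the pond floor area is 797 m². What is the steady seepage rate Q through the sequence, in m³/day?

Flow is perpendicular to layering, so the layers act in series and the equivalent K is the thickness-weighted harmonic mean.
Total thickness L = 12.8 + 12.5 + 10.2 + 11.9 = 47.40 m.
Σ(b_i/K_i) = 12.8/27.6 + 12.5/4.09 + 10.2/330 + 11.9/0.0497 = 243.0 d.
K_eq = L / Σ(b_i/K_i) = 47.40 / 243.0 = 0.1951 m/day.
Q = K_eq · A · (Δh/L) = 0.1951 × 797 × (29.5/47.40) = 96.76 m³/day.

96.8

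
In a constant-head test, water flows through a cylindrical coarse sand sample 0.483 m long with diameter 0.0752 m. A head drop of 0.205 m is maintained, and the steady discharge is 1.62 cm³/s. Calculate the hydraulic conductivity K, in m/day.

Cross-sectional area A = π·(d/2)² = π × (0.0752/2)² = 0.004441 m².
Convert discharge: 1.62 cm³/s = 1.620e-06 m³/s.
Darcy's law rearranged: K = Q·L / (A·Δh) = 1.620e-06 × 0.483 / (0.004441 × 0.205) = 0.0008594 m/s = 74.25 m/day.

74.3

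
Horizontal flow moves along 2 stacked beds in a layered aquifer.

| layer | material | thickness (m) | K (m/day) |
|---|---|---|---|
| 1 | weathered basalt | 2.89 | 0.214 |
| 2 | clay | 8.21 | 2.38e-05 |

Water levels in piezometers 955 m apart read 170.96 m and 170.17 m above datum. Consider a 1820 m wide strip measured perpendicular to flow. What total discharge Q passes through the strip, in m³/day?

0.931

Flow is parallel to layering, so each bed carries its own Darcy discharge and the transmissivities add.
Σ(K_i·b_i) = 0.214×2.89 + 2.38e-05×8.21 = 0.6187 m²/day.
Hydraulic gradient i = (170.96 − 170.17) / 955 = 0.79 / 955 = 0.0008272.
Q = Σ(K_i·b_i) · W · i = 0.6187 × 1820 × 0.0008272 = 0.9314 m³/day.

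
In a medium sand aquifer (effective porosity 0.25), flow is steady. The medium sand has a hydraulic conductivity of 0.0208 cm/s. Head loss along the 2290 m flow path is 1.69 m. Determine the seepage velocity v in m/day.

0.0531

Convert K: 0.0208 cm/s × 864 = 17.97 m/day.
Hydraulic gradient i = Δh / L = 1.69 / 2290 = 0.0007380.
Darcy flux q = K · i = 17.97 × 0.0007380 = 0.01326 m/day.
Seepage velocity v = q / n_e = 0.01326 / 0.25 = 0.05305 m/day.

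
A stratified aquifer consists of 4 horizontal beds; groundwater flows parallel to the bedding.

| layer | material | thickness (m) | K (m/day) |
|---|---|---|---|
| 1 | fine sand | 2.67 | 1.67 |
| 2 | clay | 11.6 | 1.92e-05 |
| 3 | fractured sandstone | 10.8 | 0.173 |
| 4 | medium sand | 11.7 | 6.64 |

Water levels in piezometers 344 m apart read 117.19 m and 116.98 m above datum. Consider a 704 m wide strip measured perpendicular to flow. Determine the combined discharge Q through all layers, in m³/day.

36.1

Flow is parallel to layering, so each bed carries its own Darcy discharge and the transmissivities add.
Σ(K_i·b_i) = 1.67×2.67 + 1.92e-05×11.6 + 0.173×10.8 + 6.64×11.7 = 84.02 m²/day.
Hydraulic gradient i = (117.19 − 116.98) / 344 = 0.21 / 344 = 0.0006105.
Q = Σ(K_i·b_i) · W · i = 84.02 × 704 × 0.0006105 = 36.11 m³/day.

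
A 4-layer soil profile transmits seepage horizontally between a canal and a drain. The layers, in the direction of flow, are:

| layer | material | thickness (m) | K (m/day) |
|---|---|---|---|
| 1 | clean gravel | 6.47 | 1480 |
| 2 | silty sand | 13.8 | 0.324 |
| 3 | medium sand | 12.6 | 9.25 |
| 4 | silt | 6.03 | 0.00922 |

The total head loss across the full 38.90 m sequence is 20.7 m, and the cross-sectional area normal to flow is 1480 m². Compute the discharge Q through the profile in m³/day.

43.9

Flow is perpendicular to layering, so the layers act in series and the equivalent K is the thickness-weighted harmonic mean.
Total thickness L = 6.47 + 13.8 + 12.6 + 6.03 = 38.90 m.
Σ(b_i/K_i) = 6.47/1480 + 13.8/0.324 + 12.6/9.25 + 6.03/0.00922 = 698.0 d.
K_eq = L / Σ(b_i/K_i) = 38.90 / 698.0 = 0.05573 m/day.
Q = K_eq · A · (Δh/L) = 0.05573 × 1480 × (20.7/38.90) = 43.89 m³/day.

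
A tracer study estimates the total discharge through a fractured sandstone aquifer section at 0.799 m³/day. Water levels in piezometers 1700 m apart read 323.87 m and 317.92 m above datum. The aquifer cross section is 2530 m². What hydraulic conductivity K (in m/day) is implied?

Hydraulic gradient i = (323.87 − 317.92) / 1700 = 5.95 / 1700 = 0.003500.
From Q = K·A·i, K = Q / (A·i) = 0.799 / (2530 × 0.003500) = 0.09023 m/day.

0.0902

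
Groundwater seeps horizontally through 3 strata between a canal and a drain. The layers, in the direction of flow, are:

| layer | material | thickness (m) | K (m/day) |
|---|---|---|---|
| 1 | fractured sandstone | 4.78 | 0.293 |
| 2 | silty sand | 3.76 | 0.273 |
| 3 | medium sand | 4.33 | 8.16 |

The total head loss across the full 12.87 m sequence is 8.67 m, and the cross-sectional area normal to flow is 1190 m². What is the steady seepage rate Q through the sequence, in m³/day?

Flow is perpendicular to layering, so the layers act in series and the equivalent K is the thickness-weighted harmonic mean.
Total thickness L = 4.78 + 3.76 + 4.33 = 12.87 m.
Σ(b_i/K_i) = 4.78/0.293 + 3.76/0.273 + 4.33/8.16 = 30.62 d.
K_eq = L / Σ(b_i/K_i) = 12.87 / 30.62 = 0.4203 m/day.
Q = K_eq · A · (Δh/L) = 0.4203 × 1190 × (8.67/12.87) = 337.0 m³/day.

337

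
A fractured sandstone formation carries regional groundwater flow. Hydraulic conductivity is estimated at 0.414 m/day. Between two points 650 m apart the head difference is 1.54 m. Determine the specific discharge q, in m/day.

Hydraulic gradient i = Δh / L = 1.54 / 650 = 0.002369.
Specific discharge q = K · i = 0.4140 × 0.002369 = 0.0009809 m/day.

0.000981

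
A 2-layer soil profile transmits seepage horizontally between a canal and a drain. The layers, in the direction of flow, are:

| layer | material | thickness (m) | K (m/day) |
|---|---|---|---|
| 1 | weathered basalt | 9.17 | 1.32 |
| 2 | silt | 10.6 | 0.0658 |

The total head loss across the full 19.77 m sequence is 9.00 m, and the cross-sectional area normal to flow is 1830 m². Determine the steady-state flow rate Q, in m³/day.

Flow is perpendicular to layering, so the layers act in series and the equivalent K is the thickness-weighted harmonic mean.
Total thickness L = 9.17 + 10.6 = 19.77 m.
Σ(b_i/K_i) = 9.17/1.32 + 10.6/0.0658 = 168.0 d.
K_eq = L / Σ(b_i/K_i) = 19.77 / 168.0 = 0.1176 m/day.
Q = K_eq · A · (Δh/L) = 0.1176 × 1830 × (9.00/19.77) = 98.01 m³/day.

98.0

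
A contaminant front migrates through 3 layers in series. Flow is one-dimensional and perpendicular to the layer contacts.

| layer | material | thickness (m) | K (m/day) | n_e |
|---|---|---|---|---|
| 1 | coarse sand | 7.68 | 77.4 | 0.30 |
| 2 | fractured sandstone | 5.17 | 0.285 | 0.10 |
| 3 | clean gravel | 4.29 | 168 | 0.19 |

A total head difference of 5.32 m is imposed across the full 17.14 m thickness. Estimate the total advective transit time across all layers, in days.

With flow normal to the layers, continuity requires the same specific discharge q through every layer.
Σ(b_i/K_i) = 7.68/77.4 + 5.17/0.285 + 4.29/168 = 18.27 d.
q = Δh / Σ(b_i/K_i) = 5.32 / 18.27 = 0.2913 m/day.
In each layer the seepage velocity is v_i = q/n_i, so the layer transit time is t_i = b_i·n_i / q:
  layer 1 (coarse sand): t_1 = 7.68 × 0.30 / 0.2913 = 7.910 d
  layer 2 (fractured sandstone): t_2 = 5.17 × 0.10 / 0.2913 = 1.775 d
  layer 3 (clean gravel): t_3 = 4.29 × 0.19 / 0.2913 = 2.798 d
Total t = Σ t_i = 12.48 days.

12.5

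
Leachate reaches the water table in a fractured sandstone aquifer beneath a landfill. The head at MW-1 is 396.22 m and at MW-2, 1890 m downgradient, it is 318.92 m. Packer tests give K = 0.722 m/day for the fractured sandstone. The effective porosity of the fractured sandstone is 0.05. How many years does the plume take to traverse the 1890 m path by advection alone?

8.76

Hydraulic gradient i = (396.22 − 318.92) / 1890 = 77.3 / 1890 = 0.04090.
Darcy flux q = K · i = 0.7220 × 0.04090 = 0.02953 m/day.
Seepage velocity v = q / n_e = 0.02953 / 0.05 = 0.5906 m/day.
Travel time t = L / v = 1890 / 0.5906 = 3200 days = 8.762 years.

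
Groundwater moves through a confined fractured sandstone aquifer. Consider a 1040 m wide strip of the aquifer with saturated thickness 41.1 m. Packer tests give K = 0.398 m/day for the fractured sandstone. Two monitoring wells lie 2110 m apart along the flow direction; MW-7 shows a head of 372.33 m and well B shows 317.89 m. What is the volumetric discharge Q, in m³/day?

439

Cross-sectional area A = 1040 × 41.1 = 42744 m².
Hydraulic gradient i = (372.33 − 317.89) / 2110 = 54.44 / 2110 = 0.02580.
Darcy's law: Q = K · A · i = 0.3980 × 42744 × 0.02580 = 438.9 m³/day.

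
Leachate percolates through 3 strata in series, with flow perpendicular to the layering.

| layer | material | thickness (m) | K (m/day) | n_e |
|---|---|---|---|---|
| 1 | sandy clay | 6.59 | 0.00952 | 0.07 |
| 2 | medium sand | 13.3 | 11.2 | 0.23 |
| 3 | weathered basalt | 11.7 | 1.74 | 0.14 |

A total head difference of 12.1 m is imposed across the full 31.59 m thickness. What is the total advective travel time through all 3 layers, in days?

298

With flow normal to the layers, continuity requires the same specific discharge q through every layer.
Σ(b_i/K_i) = 6.59/0.00952 + 13.3/11.2 + 11.7/1.74 = 700.1 d.
q = Δh / Σ(b_i/K_i) = 12.1 / 700.1 = 0.01728 m/day.
In each layer the seepage velocity is v_i = q/n_i, so the layer transit time is t_i = b_i·n_i / q:
  layer 1 (sandy clay): t_1 = 6.59 × 0.07 / 0.01728 = 26.69 d
  layer 2 (medium sand): t_2 = 13.3 × 0.23 / 0.01728 = 177.0 d
  layer 3 (weathered basalt): t_3 = 11.7 × 0.14 / 0.01728 = 94.78 d
Total t = Σ t_i = 298.5 days.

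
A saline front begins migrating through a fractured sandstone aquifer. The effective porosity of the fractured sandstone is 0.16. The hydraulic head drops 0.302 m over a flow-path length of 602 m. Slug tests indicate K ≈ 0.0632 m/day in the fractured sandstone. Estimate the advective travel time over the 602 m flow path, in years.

Hydraulic gradient i = Δh / L = 0.302 / 602 = 0.0005017.
Darcy flux q = K · i = 0.06320 × 0.0005017 = 3.170e-05 m/day.
Seepage velocity v = q / n_e = 3.170e-05 / 0.16 = 0.0001982 m/day.
Travel time t = L / v = 602 / 0.0001982 = 3.038e+06 days = 8318 years.

8320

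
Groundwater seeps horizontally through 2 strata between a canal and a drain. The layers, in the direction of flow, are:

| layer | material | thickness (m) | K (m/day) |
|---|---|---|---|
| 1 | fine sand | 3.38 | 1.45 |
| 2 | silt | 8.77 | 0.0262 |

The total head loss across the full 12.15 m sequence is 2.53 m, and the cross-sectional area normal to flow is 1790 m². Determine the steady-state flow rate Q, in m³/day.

13.4

Flow is perpendicular to layering, so the layers act in series and the equivalent K is the thickness-weighted harmonic mean.
Total thickness L = 3.38 + 8.77 = 12.15 m.
Σ(b_i/K_i) = 3.38/1.45 + 8.77/0.0262 = 337.1 d.
K_eq = L / Σ(b_i/K_i) = 12.15 / 337.1 = 0.03605 m/day.
Q = K_eq · A · (Δh/L) = 0.03605 × 1790 × (2.53/12.15) = 13.44 m³/day.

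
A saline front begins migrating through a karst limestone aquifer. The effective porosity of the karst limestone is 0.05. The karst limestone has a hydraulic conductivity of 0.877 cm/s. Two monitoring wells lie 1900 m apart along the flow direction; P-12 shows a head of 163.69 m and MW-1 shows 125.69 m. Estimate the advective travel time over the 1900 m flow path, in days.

Convert K: 0.877 cm/s × 864 = 757.7 m/day.
Hydraulic gradient i = (163.69 − 125.69) / 1900 = 38 / 1900 = 0.02000.
Darcy flux q = K · i = 757.7 × 0.02000 = 15.15 m/day.
Seepage velocity v = q / n_e = 15.15 / 0.05 = 303.1 m/day.
Travel time t = L / v = 1900 / 303.1 = 6.269 days.

6.27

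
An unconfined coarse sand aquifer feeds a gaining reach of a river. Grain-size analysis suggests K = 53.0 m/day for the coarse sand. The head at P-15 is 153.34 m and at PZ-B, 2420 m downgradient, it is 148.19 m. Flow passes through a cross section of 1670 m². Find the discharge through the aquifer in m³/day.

Hydraulic gradient i = (153.34 − 148.19) / 2420 = 5.15 / 2420 = 0.002128.
Darcy's law: Q = K · A · i = 53.00 × 1670 × 0.002128 = 188.4 m³/day.

188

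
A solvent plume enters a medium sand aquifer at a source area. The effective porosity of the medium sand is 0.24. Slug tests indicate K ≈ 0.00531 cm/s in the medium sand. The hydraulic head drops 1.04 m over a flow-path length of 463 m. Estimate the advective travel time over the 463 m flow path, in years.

29.5

Convert K: 0.00531 cm/s × 864 = 4.588 m/day.
Hydraulic gradient i = Δh / L = 1.04 / 463 = 0.002246.
Darcy flux q = K · i = 4.588 × 0.002246 = 0.01031 m/day.
Seepage velocity v = q / n_e = 0.01031 / 0.24 = 0.04294 m/day.
Travel time t = L / v = 463 / 0.04294 = 10783 days = 29.52 years.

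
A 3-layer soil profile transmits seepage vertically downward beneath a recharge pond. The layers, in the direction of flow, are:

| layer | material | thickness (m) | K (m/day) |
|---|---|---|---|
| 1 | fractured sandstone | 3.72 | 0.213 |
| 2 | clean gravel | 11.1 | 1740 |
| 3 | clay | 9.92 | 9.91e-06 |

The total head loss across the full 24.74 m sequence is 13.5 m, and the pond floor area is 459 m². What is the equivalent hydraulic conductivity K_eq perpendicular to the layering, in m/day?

Flow is perpendicular to layering, so the layers act in series and the equivalent K is the thickness-weighted harmonic mean.
Total thickness L = 3.72 + 11.1 + 9.92 = 24.74 m.
Σ(b_i/K_i) = 3.72/0.213 + 11.1/1740 + 9.92/9.91e-06 = 1.001e+06 d.
K_eq = L / Σ(b_i/K_i) = 24.74 / 1.001e+06 = 2.471e-05 m/day.

2.47e-05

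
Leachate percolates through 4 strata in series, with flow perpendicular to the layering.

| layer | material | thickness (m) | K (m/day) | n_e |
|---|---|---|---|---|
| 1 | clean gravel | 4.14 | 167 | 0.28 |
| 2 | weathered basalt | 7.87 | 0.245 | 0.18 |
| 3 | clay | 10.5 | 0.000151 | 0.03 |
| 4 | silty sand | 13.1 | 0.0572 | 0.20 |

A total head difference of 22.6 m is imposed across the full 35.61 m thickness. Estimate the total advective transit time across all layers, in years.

With flow normal to the layers, continuity requires the same specific discharge q through every layer.
Σ(b_i/K_i) = 4.14/167 + 7.87/0.245 + 10.5/0.000151 + 13.1/0.0572 = 69798 d.
q = Δh / Σ(b_i/K_i) = 22.6 / 69798 = 0.0003238 m/day.
In each layer the seepage velocity is v_i = q/n_i, so the layer transit time is t_i = b_i·n_i / q:
  layer 1 (clean gravel): t_1 = 4.14 × 0.28 / 0.0003238 = 3580 d
  layer 2 (weathered basalt): t_2 = 7.87 × 0.18 / 0.0003238 = 4375 d
  layer 3 (clay): t_3 = 10.5 × 0.03 / 0.0003238 = 972.8 d
  layer 4 (silty sand): t_4 = 13.1 × 0.20 / 0.0003238 = 8092 d
Total t = Σ t_i = 17019 days = 46.60 years.

46.6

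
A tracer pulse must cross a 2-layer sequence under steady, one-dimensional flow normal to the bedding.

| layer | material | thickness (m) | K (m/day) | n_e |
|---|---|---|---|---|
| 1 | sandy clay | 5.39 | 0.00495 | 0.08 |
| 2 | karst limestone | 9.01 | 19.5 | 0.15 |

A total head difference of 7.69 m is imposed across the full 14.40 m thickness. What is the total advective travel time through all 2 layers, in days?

With flow normal to the layers, continuity requires the same specific discharge q through every layer.
Σ(b_i/K_i) = 5.39/0.00495 + 9.01/19.5 = 1089 d.
q = Δh / Σ(b_i/K_i) = 7.69 / 1089 = 0.007059 m/day.
In each layer the seepage velocity is v_i = q/n_i, so the layer transit time is t_i = b_i·n_i / q:
  layer 1 (sandy clay): t_1 = 5.39 × 0.08 / 0.007059 = 61.08 d
  layer 2 (karst limestone): t_2 = 9.01 × 0.15 / 0.007059 = 191.5 d
Total t = Σ t_i = 252.5 days.

253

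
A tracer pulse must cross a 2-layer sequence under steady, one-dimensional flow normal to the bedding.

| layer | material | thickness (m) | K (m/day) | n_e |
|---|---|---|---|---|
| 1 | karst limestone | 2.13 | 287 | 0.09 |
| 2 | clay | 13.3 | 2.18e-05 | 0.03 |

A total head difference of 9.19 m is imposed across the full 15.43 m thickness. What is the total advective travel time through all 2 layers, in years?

With flow normal to the layers, continuity requires the same specific discharge q through every layer.
Σ(b_i/K_i) = 2.13/287 + 13.3/2.18e-05 = 6.101e+05 d.
q = Δh / Σ(b_i/K_i) = 9.19 / 6.101e+05 = 1.506e-05 m/day.
In each layer the seepage velocity is v_i = q/n_i, so the layer transit time is t_i = b_i·n_i / q:
  layer 1 (karst limestone): t_1 = 2.13 × 0.09 / 1.506e-05 = 12726 d
  layer 2 (clay): t_2 = 13.3 × 0.03 / 1.506e-05 = 26488 d
Total t = Σ t_i = 39214 days = 107.4 years.

107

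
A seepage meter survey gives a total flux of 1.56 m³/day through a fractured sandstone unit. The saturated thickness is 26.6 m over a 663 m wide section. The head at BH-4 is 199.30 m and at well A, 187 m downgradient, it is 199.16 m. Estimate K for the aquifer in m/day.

0.118

Cross-sectional area A = 663 × 26.6 = 17636 m².
Hydraulic gradient i = (199.30 − 199.16) / 187 = 0.14 / 187 = 0.0007487.
From Q = K·A·i, K = Q / (A·i) = 1.56 / (17636 × 0.0007487) = 0.1182 m/day.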